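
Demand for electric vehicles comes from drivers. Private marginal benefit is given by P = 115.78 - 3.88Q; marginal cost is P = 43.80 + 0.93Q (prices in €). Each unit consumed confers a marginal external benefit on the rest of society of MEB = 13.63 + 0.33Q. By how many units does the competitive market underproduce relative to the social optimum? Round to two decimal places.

Market equilibrium (private): 43.80 + 0.93Q = 115.78 - 3.88Q → Q_m = 14.9647.
Social marginal benefit = demand + MEB = 129.41 - 3.55Q.
Set SMB = MC: 129.41 - 3.55Q = 43.80 + 0.93Q → Q* = 19.1094.
Gap = |14.9647 − 19.1094| = 4.1447.

4.14 units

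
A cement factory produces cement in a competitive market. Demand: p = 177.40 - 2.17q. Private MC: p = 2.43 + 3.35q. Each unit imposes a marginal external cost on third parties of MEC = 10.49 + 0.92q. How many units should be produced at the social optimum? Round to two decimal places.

q* = 25.54

Social marginal cost = private MC + MEC = 12.92 + 4.27q.
Set SMC = demand: 12.92 + 4.27q = 177.40 - 2.17q → q* = 25.5404.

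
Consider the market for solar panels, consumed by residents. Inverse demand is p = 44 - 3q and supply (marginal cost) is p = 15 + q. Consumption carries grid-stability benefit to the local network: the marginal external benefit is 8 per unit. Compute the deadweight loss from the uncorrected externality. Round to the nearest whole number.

Market equilibrium (private): 15 + q = 44 - 3q → q_m = 7.2500.
Social marginal benefit = demand + MEB = 52 - 3q.
Set SMB = MC: 52 - 3q = 15 + q → q* = 9.2500.
Height of the DWL triangle at q_m is SMB(q_m) − MC(q_m) = MEB(q_m) = 8.0000.
DWL = ½ × 2.0000 × 8.0000 = 8.0000.

DWL = 8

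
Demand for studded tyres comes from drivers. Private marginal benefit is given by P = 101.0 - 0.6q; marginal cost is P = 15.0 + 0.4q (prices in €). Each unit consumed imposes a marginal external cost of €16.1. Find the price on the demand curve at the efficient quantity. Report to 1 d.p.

Social marginal benefit = demand − MEC = 84.9 - 0.6q.
Set SMB = MC: 84.9 - 0.6q = 15.0 + 0.4q → q* = 69.9000.
Consumer price on the demand curve at q*: 101.0 − 0.6×69.9000 = 59.0600.

P = €59.1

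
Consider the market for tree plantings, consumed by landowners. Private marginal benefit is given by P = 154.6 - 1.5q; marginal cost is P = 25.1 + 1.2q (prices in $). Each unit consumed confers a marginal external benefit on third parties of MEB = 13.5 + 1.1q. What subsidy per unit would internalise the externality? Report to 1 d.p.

subsidy = $111.8 per unit

Social marginal benefit = demand + MEB = 168.1 - 0.4q.
Set SMB = MC: 168.1 - 0.4q = 25.1 + 1.2q → q* = 89.3750.
The Pigouvian subsidy equals MEB at q*: 13.5 + 1.1×89.3750 = 111.8125.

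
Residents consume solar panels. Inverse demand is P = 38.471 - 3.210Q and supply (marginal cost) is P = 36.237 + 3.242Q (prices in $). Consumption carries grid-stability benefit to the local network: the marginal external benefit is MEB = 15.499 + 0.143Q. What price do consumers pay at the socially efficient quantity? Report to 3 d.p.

P = $29.449

Social marginal benefit = demand + MEB = 53.970 - 3.067Q.
Set SMB = MC: 53.970 - 3.067Q = 36.237 + 3.242Q → Q* = 2.8107.
Consumer price on the demand curve at Q*: 38.471 − 3.210×2.8107 = 29.4487.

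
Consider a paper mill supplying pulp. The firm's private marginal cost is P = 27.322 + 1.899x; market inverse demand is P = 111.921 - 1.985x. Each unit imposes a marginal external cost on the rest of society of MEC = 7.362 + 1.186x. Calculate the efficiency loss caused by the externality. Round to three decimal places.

Market equilibrium (private): 27.322 + 1.899x = 111.921 - 1.985x → x_m = 21.7814.
Social marginal cost = private MC + MEC = 34.684 + 3.085x.
Set SMC = demand: 34.684 + 3.085x = 111.921 - 1.985x → x* = 15.2341.
Height of the DWL triangle at x_m is SMC(x_m) − demand(x_m) = MEC(x_m) = 33.1948.
DWL = ½ × 6.5473 × 33.1948 = 108.6682.

DWL = 108.668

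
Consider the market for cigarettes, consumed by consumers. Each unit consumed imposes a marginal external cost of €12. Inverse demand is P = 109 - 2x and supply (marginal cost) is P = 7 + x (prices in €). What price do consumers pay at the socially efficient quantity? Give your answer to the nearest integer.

Social marginal benefit = demand − MEC = 97 - 2x.
Set SMB = MC: 97 - 2x = 7 + x → x* = 30.0000.
Consumer price on the demand curve at x*: 109 − 2×30.0000 = 49.0000.

P = €49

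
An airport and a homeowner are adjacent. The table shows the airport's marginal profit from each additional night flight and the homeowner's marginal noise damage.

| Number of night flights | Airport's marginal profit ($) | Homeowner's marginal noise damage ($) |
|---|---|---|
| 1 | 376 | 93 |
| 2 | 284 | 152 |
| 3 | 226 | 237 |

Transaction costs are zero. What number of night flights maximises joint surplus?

Bargaining reaches the level where marginal profit last exceeds marginal noise damage.
That holds through level 2 (284 ≥ 152) but not at 3 (226 < 237).

2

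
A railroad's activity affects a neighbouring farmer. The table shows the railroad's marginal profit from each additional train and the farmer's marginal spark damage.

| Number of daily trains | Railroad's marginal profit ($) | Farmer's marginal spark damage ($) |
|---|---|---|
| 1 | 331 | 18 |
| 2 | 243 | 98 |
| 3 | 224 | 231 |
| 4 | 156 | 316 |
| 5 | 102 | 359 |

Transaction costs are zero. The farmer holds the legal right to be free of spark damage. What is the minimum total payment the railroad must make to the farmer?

$116

Efficient level: marginal profit ≥ marginal spark damage through level 2, so k* = 2.
With the farmer holding the right, the railroad must at least compensate total damage at k*: 18 + 98 = 116.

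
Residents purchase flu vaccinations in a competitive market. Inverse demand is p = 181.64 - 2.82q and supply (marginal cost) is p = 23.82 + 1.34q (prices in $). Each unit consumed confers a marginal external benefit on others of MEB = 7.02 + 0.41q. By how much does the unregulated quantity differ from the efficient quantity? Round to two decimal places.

6.02 units

Market equilibrium (private): 23.82 + 1.34q = 181.64 - 2.82q → q_m = 37.9375.
Social marginal benefit = demand + MEB = 188.66 - 2.41q.
Set SMB = MC: 188.66 - 2.41q = 23.82 + 1.34q → q* = 43.9573.
Gap = |37.9375 − 43.9573| = 6.0198.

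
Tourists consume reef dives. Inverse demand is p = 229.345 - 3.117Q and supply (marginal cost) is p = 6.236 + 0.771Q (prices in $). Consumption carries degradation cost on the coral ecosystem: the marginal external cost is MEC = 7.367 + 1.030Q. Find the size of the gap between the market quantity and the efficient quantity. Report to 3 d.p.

Market equilibrium (private): 6.236 + 0.771Q = 229.345 - 3.117Q → Q_m = 57.3840.
Social marginal benefit = demand − MEC = 221.978 - 4.147Q.
Set SMB = MC: 221.978 - 4.147Q = 6.236 + 0.771Q → Q* = 43.8678.
Gap = |57.3840 − 43.8678| = 13.5162.

13.516 units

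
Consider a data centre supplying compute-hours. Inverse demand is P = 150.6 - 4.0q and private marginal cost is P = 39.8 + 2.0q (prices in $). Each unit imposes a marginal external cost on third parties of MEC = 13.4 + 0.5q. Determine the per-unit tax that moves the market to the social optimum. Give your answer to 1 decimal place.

tax = $20.9 per unit

Social marginal cost = private MC + MEC = 53.2 + 2.5q.
Set SMC = demand: 53.2 + 2.5q = 150.6 - 4.0q → q* = 14.9846.
The Pigouvian tax equals MEC at q*: 13.4 + 0.5×14.9846 = 20.8923.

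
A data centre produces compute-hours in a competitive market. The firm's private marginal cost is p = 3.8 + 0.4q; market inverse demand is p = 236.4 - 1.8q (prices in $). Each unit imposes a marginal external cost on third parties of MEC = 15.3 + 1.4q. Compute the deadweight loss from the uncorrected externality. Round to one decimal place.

DWL = $3704.6

Market equilibrium (private): 3.8 + 0.4q = 236.4 - 1.8q → q_m = 105.7273.
Social marginal cost = private MC + MEC = 19.1 + 1.8q.
Set SMC = demand: 19.1 + 1.8q = 236.4 - 1.8q → q* = 60.3611.
The loss is the area between SMC and demand from q* to q_m; with linear curves that's a triangle of height MEC(q_m).
DWL = ½ × 45.3662 × 163.3182 = 3704.5631.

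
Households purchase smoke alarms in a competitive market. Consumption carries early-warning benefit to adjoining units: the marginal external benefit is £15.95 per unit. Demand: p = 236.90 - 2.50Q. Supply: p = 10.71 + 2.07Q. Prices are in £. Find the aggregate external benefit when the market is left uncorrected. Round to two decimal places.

£789.44

Market equilibrium (private): 10.71 + 2.07Q = 236.90 - 2.50Q → Q_m = 49.4945.
Total external benefit = MEB × Q_m = 15.95 × 49.4945 = 789.4373.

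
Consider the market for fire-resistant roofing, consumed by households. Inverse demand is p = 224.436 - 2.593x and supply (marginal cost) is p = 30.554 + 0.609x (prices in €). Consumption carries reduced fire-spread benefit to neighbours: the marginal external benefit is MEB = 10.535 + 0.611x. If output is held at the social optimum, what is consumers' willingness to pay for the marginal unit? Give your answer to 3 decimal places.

Social marginal benefit = demand + MEB = 234.971 - 1.982x.
Set SMB = MC: 234.971 - 1.982x = 30.554 + 0.609x → x* = 78.8950.
Consumer price on the demand curve at x*: 224.436 − 2.593×78.8950 = 19.8613.

P = €19.861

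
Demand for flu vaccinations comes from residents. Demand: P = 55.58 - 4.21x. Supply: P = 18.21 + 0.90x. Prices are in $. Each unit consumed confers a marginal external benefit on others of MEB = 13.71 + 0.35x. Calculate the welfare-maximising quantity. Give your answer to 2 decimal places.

x* = 10.73

Social marginal benefit = demand + MEB = 69.29 - 3.86x.
Set SMB = MC: 69.29 - 3.86x = 18.21 + 0.90x → x* = 10.7311.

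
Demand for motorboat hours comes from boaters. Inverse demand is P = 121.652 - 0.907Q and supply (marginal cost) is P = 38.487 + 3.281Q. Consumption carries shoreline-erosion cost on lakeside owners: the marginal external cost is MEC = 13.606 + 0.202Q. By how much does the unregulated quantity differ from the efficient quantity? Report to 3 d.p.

4.013 units

Market equilibrium (private): 38.487 + 3.281Q = 121.652 - 0.907Q → Q_m = 19.8579.
Social marginal benefit = demand − MEC = 108.046 - 1.109Q.
Set SMB = MC: 108.046 - 1.109Q = 38.487 + 3.281Q → Q* = 15.8449.
Gap = |19.8579 − 15.8449| = 4.0130.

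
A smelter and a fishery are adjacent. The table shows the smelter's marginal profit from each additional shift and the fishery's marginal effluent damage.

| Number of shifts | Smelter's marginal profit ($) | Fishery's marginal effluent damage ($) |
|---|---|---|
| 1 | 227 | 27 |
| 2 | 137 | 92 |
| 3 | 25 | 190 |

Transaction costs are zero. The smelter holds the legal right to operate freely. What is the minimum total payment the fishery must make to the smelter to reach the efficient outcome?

$25

Left alone the smelter would choose level 3 (marginal profit stays positive).
Efficient level: k* = 2 (marginal profit ≥ marginal effluent damage through 2).
The fishery must at least cover the smelter's forgone profit from cutting 3→2: 25 = 25.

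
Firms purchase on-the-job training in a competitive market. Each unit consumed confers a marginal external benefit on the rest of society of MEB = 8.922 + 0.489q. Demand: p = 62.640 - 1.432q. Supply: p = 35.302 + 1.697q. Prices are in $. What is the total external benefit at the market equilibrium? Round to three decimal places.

Market equilibrium (private): 35.302 + 1.697q = 62.640 - 1.432q → q_m = 8.7370.
Total external benefit = ∫₀^{q_m} (8.922 + 0.489q) dq = 8.922×8.7370 + ½×0.489×8.7370² = 96.6155.

$96.615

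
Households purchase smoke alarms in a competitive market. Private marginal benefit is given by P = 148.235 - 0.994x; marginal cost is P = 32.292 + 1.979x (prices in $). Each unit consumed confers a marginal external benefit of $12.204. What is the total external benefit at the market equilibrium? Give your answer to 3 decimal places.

$475.940

Market equilibrium (private): 32.292 + 1.979x = 148.235 - 0.994x → x_m = 38.9987.
Total external benefit = MEB × x_m = 12.204 × 38.9987 = 475.9401.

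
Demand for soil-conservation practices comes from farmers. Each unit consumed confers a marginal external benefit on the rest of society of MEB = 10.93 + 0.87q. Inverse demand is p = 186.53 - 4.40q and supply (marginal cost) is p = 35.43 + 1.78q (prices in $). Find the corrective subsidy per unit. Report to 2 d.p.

subsidy = $37.48 per unit

Social marginal benefit = demand + MEB = 197.46 - 3.53q.
Set SMB = MC: 197.46 - 3.53q = 35.43 + 1.78q → q* = 30.5141.
The Pigouvian subsidy equals MEB at q*: 10.93 + 0.87×30.5141 = 37.4773.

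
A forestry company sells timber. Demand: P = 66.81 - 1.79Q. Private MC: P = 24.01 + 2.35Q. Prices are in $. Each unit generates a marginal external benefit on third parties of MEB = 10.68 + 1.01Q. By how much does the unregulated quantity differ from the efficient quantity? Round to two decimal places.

Market equilibrium (private): 24.01 + 2.35Q = 66.81 - 1.79Q → Q_m = 10.3382.
Social marginal cost = private MC − MEB = 13.33 + 1.34Q.
Set SMC = demand: 13.33 + 1.34Q = 66.81 - 1.79Q → Q* = 17.0863.
Gap = |10.3382 − 17.0863| = 6.7481.

6.75 units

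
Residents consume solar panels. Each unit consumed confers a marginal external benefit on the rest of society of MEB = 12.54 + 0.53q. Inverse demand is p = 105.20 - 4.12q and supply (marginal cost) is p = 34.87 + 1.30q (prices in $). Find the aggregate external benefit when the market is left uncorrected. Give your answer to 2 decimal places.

$207.34

Market equilibrium (private): 34.87 + 1.30q = 105.20 - 4.12q → q_m = 12.9760.
Total external benefit = ∫₀^{q_m} (12.54 + 0.53q) dq = 12.54×12.9760 + ½×0.53×12.9760² = 207.3388.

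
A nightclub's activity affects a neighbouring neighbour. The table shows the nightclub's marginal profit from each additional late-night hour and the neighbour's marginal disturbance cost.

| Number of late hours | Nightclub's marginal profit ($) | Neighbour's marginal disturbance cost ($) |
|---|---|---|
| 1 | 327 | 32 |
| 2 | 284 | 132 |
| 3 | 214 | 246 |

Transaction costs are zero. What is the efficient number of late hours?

Bargaining reaches the level where marginal profit last exceeds marginal disturbance cost.
That holds through level 2 (284 ≥ 132) but not at 3 (214 < 246).

2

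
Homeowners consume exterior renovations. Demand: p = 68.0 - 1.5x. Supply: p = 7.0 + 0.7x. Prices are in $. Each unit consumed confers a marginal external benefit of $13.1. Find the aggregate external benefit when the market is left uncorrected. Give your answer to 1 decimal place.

$363.2

Market equilibrium (private): 7.0 + 0.7x = 68.0 - 1.5x → x_m = 27.7273.
Total external benefit = MEB × x_m = 13.1 × 27.7273 = 363.2276.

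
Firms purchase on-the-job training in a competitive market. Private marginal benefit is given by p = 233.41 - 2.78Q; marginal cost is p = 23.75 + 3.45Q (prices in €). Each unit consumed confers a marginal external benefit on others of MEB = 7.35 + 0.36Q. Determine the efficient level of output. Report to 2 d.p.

Social marginal benefit = demand + MEB = 240.76 - 2.42Q.
Set SMB = MC: 240.76 - 2.42Q = 23.75 + 3.45Q → Q* = 36.9693.

Q* = 36.97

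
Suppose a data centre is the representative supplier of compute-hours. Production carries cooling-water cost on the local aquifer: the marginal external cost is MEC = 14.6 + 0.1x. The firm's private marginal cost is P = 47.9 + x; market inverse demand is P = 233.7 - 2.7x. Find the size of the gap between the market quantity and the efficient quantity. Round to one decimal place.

5.2 units

Market equilibrium (private): 47.9 + x = 233.7 - 2.7x → x_m = 50.2162.
Social marginal cost = private MC + MEC = 62.5 + 1.1x.
Set SMC = demand: 62.5 + 1.1x = 233.7 - 2.7x → x* = 45.0526.
Gap = |50.2162 − 45.0526| = 5.1636.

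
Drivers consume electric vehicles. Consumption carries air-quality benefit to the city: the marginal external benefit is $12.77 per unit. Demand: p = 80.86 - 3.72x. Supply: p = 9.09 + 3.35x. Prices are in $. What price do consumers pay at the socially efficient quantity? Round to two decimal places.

Social marginal benefit = demand + MEB = 93.63 - 3.72x.
Set SMB = MC: 93.63 - 3.72x = 9.09 + 3.35x → x* = 11.9576.
Consumer price on the demand curve at x*: 80.86 − 3.72×11.9576 = 36.3777.

P = $36.38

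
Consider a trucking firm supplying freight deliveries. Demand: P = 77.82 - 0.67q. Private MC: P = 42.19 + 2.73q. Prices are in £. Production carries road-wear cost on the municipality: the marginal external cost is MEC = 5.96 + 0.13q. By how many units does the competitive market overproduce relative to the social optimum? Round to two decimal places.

Market equilibrium (private): 42.19 + 2.73q = 77.82 - 0.67q → q_m = 10.4794.
Social marginal cost = private MC + MEC = 48.15 + 2.86q.
Set SMC = demand: 48.15 + 2.86q = 77.82 - 0.67q → q* = 8.4051.
Gap = |10.4794 − 8.4051| = 2.0743.

2.07 units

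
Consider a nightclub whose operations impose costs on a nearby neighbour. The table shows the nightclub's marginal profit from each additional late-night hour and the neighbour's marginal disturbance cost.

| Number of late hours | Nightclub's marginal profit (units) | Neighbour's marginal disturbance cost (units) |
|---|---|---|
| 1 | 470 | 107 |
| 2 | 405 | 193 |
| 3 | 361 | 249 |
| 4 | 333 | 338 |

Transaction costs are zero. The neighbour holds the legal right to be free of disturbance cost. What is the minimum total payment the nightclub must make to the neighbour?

549

Efficient level: marginal profit ≥ marginal disturbance cost through level 3, so k* = 3.
With the neighbour holding the right, the nightclub must at least compensate total damage at k*: 107 + 193 + 249 = 549.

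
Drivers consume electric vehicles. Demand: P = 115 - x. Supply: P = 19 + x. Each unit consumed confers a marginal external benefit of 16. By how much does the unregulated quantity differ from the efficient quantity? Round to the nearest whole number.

8 units

Market equilibrium (private): 19 + x = 115 - x → x_m = 48.0000.
Social marginal benefit = demand + MEB = 131 - x.
Set SMB = MC: 131 - x = 19 + x → x* = 56.0000.
Gap = |48.0000 − 56.0000| = 8.0000.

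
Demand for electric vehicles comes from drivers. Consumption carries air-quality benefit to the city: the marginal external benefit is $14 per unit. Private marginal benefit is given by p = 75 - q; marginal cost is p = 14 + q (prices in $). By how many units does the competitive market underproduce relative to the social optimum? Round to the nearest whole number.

Market equilibrium (private): 14 + q = 75 - q → q_m = 30.5000.
Social marginal benefit = demand + MEB = 89 - q.
Set SMB = MC: 89 - q = 14 + q → q* = 37.5000.
Gap = |30.5000 − 37.5000| = 7.0000.

7 units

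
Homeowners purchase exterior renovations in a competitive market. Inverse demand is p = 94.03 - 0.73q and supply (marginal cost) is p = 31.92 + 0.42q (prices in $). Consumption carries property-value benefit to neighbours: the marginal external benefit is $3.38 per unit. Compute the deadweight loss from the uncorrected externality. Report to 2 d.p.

DWL = $4.97

Market equilibrium (private): 31.92 + 0.42q = 94.03 - 0.73q → q_m = 54.0087.
Social marginal benefit = demand + MEB = 97.41 - 0.73q.
Set SMB = MC: 97.41 - 0.73q = 31.92 + 0.42q → q* = 56.9478.
The welfare-loss triangle has base |q_m − q*| and height MEB(q_m) (the vertical gap between SMB and MC is zero at q* and MEB at q_m).
DWL = ½ × 2.9391 × 3.3800 = 4.9671.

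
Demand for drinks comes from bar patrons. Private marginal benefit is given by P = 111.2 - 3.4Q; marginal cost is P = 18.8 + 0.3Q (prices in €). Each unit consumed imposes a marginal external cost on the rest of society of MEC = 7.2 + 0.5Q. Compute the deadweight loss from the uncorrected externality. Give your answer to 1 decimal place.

DWL = €46.1

Market equilibrium (private): 18.8 + 0.3Q = 111.2 - 3.4Q → Q_m = 24.9730.
Social marginal benefit = demand − MEC = 104.0 - 3.9Q.
Set SMB = MC: 104.0 - 3.9Q = 18.8 + 0.3Q → Q* = 20.2857.
The loss is the area between SMB and MC from Q* to Q_m; with linear curves that's a triangle of height MEC(Q_m).
DWL = ½ × 4.6873 × 19.6865 = 46.1383.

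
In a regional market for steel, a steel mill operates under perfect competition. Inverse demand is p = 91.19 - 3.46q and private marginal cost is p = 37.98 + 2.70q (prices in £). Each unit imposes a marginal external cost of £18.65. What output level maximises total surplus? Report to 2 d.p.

Social marginal cost = private MC + MEC = 56.63 + 2.70q.
Set SMC = demand: 56.63 + 2.70q = 91.19 - 3.46q → q* = 5.6104.

q* = 5.61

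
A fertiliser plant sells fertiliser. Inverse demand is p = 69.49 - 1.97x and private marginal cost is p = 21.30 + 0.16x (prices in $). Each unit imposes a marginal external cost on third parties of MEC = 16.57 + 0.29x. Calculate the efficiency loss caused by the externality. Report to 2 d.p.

DWL = $110.55

Market equilibrium (private): 21.30 + 0.16x = 69.49 - 1.97x → x_m = 22.6244.
Social marginal cost = private MC + MEC = 37.87 + 0.45x.
Set SMC = demand: 37.87 + 0.45x = 69.49 - 1.97x → x* = 13.0661.
The loss is the area between SMC and demand from x* to x_m; with linear curves that's a triangle of height MEC(x_m).
DWL = ½ × 9.5583 × 23.1311 = 110.5470.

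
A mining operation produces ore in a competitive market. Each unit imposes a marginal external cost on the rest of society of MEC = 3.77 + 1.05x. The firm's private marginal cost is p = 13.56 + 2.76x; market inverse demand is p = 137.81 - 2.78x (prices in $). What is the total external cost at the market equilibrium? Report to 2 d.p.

$348.63

Market equilibrium (private): 13.56 + 2.76x = 137.81 - 2.78x → x_m = 22.4278.
Total external cost = ∫₀^{x_m} (3.77 + 1.05x) dx = 3.77×22.4278 + ½×1.05×22.4278² = 348.6311.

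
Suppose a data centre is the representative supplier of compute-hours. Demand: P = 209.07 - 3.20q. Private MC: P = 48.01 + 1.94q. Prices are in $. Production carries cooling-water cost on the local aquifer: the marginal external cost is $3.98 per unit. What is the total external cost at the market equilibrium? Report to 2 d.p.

Market equilibrium (private): 48.01 + 1.94q = 209.07 - 3.20q → q_m = 31.3346.
Total external cost = MEC × q_m = 3.98 × 31.3346 = 124.7117.

$124.71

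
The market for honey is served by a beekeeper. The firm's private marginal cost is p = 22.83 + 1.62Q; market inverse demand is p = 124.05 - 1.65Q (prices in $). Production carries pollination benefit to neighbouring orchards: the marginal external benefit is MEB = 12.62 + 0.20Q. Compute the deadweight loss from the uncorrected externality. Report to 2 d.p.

Market equilibrium (private): 22.83 + 1.62Q = 124.05 - 1.65Q → Q_m = 30.9541.
Social marginal cost = private MC − MEB = 10.21 + 1.42Q.
Set SMC = demand: 10.21 + 1.42Q = 124.05 - 1.65Q → Q* = 37.0814.
Between Q* and Q_m the wedge demand − SMC runs linearly from 0 to MEB(Q_m), so the loss is a triangle.
DWL = ½ × 6.1273 × 18.8108 = 57.6297.

DWL = $57.63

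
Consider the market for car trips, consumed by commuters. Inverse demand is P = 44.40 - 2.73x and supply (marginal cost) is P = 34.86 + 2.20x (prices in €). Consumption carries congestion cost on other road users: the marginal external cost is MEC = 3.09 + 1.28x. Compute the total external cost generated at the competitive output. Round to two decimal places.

Market equilibrium (private): 34.86 + 2.20x = 44.40 - 2.73x → x_m = 1.9351.
Total external cost = ∫₀^{x_m} (3.09 + 1.28x) dx = 3.09×1.9351 + ½×1.28×1.9351² = 8.3760.

€8.38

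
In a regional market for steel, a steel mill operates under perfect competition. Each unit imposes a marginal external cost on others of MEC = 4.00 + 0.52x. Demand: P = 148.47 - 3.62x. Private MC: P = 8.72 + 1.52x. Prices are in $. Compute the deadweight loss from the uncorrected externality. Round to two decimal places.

DWL = $29.06

Market equilibrium (private): 8.72 + 1.52x = 148.47 - 3.62x → x_m = 27.1887.
Social marginal cost = private MC + MEC = 12.72 + 2.04x.
Set SMC = demand: 12.72 + 2.04x = 148.47 - 3.62x → x* = 23.9841.
Between x* and x_m the wedge SMC − demand runs linearly from 0 to MEC(x_m), so the loss is a triangle.
DWL = ½ × 3.2046 × 18.1381 = 29.0627.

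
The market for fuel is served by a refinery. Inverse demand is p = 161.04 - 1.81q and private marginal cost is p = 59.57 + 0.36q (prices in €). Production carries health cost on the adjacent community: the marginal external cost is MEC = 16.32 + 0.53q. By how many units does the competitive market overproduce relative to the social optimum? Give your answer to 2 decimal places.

Market equilibrium (private): 59.57 + 0.36q = 161.04 - 1.81q → q_m = 46.7604.
Social marginal cost = private MC + MEC = 75.89 + 0.89q.
Set SMC = demand: 75.89 + 0.89q = 161.04 - 1.81q → q* = 31.5370.
Gap = |46.7604 − 31.5370| = 15.2234.

15.22 units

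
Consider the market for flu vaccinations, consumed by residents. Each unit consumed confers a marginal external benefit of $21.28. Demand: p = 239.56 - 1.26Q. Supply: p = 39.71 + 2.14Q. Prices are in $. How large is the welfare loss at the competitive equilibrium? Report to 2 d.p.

DWL = $66.59

Market equilibrium (private): 39.71 + 2.14Q = 239.56 - 1.26Q → Q_m = 58.7794.
Social marginal benefit = demand + MEB = 260.84 - 1.26Q.
Set SMB = MC: 260.84 - 1.26Q = 39.71 + 2.14Q → Q* = 65.0382.
Height of the DWL triangle at Q_m is SMB(Q_m) − MC(Q_m) = MEB(Q_m) = 21.2800.
DWL = ½ × 6.2588 × 21.2800 = 66.5936.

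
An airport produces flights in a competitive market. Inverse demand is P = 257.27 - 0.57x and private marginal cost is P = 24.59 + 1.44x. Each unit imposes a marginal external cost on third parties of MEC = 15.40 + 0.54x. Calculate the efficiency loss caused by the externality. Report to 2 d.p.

Market equilibrium (private): 24.59 + 1.44x = 257.27 - 0.57x → x_m = 115.7612.
Social marginal cost = private MC + MEC = 39.99 + 1.98x.
Set SMC = demand: 39.99 + 1.98x = 257.27 - 0.57x → x* = 85.2078.
Height of the DWL triangle at x_m is SMC(x_m) − demand(x_m) = MEC(x_m) = 77.9110.
DWL = ½ × 30.5534 × 77.9110 = 1190.2230.

DWL = 1190.22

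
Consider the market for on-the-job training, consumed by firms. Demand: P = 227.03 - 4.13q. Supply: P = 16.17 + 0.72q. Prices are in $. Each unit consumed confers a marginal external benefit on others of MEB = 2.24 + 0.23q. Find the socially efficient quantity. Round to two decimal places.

Social marginal benefit = demand + MEB = 229.27 - 3.90q.
Set SMB = MC: 229.27 - 3.90q = 16.17 + 0.72q → q* = 46.1255.

q* = 46.13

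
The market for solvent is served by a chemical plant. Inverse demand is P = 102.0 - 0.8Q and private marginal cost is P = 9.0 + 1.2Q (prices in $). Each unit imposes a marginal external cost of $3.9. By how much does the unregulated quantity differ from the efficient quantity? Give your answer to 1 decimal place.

Market equilibrium (private): 9.0 + 1.2Q = 102.0 - 0.8Q → Q_m = 46.5000.
Social marginal cost = private MC + MEC = 12.9 + 1.2Q.
Set SMC = demand: 12.9 + 1.2Q = 102.0 - 0.8Q → Q* = 44.5500.
Gap = |46.5000 − 44.5500| = 1.9500.

2.0 units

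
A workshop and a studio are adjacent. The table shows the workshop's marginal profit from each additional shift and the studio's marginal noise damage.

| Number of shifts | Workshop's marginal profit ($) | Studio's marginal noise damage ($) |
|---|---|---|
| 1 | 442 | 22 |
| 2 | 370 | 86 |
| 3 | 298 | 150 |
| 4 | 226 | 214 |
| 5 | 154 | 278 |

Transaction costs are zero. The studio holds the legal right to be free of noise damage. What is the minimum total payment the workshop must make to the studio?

Efficient level: marginal profit ≥ marginal noise damage through level 4, so k* = 4.
With the studio holding the right, the workshop must at least compensate total damage at k*: 22 + 86 + 150 + 214 = 472.

$472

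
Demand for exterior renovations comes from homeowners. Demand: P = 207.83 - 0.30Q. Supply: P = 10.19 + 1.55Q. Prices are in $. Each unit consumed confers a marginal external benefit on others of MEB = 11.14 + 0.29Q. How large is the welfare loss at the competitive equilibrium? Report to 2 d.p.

Market equilibrium (private): 10.19 + 1.55Q = 207.83 - 0.30Q → Q_m = 106.8324.
Social marginal benefit = demand + MEB = 218.97 - 0.01Q.
Set SMB = MC: 218.97 - 0.01Q = 10.19 + 1.55Q → Q* = 133.8333.
The loss is the area between SMB and MC from Q* to Q_m; with linear curves that's a triangle of height MEB(Q_m).
DWL = ½ × 27.0009 × 42.1214 = 568.6579.

DWL = $568.66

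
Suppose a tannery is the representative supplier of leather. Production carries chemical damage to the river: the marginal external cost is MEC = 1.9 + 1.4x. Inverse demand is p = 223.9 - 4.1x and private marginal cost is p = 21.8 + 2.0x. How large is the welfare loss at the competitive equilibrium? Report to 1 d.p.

Market equilibrium (private): 21.8 + 2.0x = 223.9 - 4.1x → x_m = 33.1311.
Social marginal cost = private MC + MEC = 23.7 + 3.4x.
Set SMC = demand: 23.7 + 3.4x = 223.9 - 4.1x → x* = 26.6933.
The loss is the area between SMC and demand from x* to x_m; with linear curves that's a triangle of height MEC(x_m).
DWL = ½ × 6.4378 × 48.2836 = 155.4201.

DWL = 155.4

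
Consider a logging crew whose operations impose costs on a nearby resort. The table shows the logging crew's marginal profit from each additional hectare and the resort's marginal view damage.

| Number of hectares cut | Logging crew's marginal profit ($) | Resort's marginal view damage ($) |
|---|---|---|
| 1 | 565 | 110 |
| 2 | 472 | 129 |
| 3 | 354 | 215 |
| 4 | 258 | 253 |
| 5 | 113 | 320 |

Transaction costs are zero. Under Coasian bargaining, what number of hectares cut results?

Bargaining reaches the level where marginal profit last exceeds marginal view damage.
That holds through level 4 (258 ≥ 253) but not at 5 (113 < 320).

4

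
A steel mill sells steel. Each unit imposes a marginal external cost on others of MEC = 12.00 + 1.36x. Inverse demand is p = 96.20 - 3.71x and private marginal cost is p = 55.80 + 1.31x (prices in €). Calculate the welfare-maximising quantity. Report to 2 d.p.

x* = 4.45

Social marginal cost = private MC + MEC = 67.80 + 2.67x.
Set SMC = demand: 67.80 + 2.67x = 96.20 - 3.71x → x* = 4.4514.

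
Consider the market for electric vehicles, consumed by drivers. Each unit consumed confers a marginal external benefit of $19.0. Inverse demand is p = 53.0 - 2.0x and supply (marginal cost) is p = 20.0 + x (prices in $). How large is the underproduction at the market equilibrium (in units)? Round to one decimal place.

6.3 units

Market equilibrium (private): 20.0 + x = 53.0 - 2.0x → x_m = 11.0000.
Social marginal benefit = demand + MEB = 72.0 - 2.0x.
Set SMB = MC: 72.0 - 2.0x = 20.0 + x → x* = 17.3333.
Gap = |11.0000 − 17.3333| = 6.3333.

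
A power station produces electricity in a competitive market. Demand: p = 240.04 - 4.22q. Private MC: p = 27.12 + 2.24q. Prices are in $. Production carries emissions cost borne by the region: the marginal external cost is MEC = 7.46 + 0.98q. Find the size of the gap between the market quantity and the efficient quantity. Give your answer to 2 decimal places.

Market equilibrium (private): 27.12 + 2.24q = 240.04 - 4.22q → q_m = 32.9598.
Social marginal cost = private MC + MEC = 34.58 + 3.22q.
Set SMC = demand: 34.58 + 3.22q = 240.04 - 4.22q → q* = 27.6156.
Gap = |32.9598 − 27.6156| = 5.3442.

5.34 units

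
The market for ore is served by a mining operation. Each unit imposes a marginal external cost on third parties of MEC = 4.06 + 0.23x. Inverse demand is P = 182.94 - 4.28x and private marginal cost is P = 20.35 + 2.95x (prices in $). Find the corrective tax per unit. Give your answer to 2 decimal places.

tax = $8.95 per unit

Social marginal cost = private MC + MEC = 24.41 + 3.18x.
Set SMC = demand: 24.41 + 3.18x = 182.94 - 4.28x → x* = 21.2507.
The Pigouvian tax equals MEC at x*: 4.06 + 0.23×21.2507 = 8.9477.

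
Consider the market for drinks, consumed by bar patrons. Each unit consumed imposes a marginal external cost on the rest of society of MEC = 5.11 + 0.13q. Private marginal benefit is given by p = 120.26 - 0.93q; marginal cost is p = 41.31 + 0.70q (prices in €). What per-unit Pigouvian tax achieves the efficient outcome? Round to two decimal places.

Social marginal benefit = demand − MEC = 115.15 - 1.06q.
Set SMB = MC: 115.15 - 1.06q = 41.31 + 0.70q → q* = 41.9545.
The Pigouvian tax equals MEC at q*: 5.11 + 0.13×41.9545 = 10.5641.

tax = €10.56 per unit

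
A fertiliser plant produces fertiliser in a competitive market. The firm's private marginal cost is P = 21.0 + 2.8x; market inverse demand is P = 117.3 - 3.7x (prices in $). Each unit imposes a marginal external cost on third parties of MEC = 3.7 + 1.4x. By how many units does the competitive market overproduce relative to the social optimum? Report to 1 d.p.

3.1 units

Market equilibrium (private): 21.0 + 2.8x = 117.3 - 3.7x → x_m = 14.8154.
Social marginal cost = private MC + MEC = 24.7 + 4.2x.
Set SMC = demand: 24.7 + 4.2x = 117.3 - 3.7x → x* = 11.7215.
Gap = |14.8154 − 11.7215| = 3.0939.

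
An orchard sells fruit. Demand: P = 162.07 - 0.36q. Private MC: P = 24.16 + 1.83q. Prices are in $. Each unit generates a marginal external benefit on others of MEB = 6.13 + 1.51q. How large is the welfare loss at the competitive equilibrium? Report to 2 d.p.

Market equilibrium (private): 24.16 + 1.83q = 162.07 - 0.36q → q_m = 62.9726.
Social marginal cost = private MC − MEB = 18.03 + 0.32q.
Set SMC = demand: 18.03 + 0.32q = 162.07 - 0.36q → q* = 211.8235.
The welfare-loss triangle has base |q_m − q*| and height MEB(q_m) (the vertical gap between SMC and demand is zero at q* and MEB at q_m).
DWL = ½ × 148.8509 × 101.2186 = 7533.2399.

DWL = $7533.24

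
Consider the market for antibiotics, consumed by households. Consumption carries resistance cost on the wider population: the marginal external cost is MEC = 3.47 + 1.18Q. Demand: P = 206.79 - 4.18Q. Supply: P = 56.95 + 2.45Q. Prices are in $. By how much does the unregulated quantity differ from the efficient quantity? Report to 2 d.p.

Market equilibrium (private): 56.95 + 2.45Q = 206.79 - 4.18Q → Q_m = 22.6003.
Social marginal benefit = demand − MEC = 203.32 - 5.36Q.
Set SMB = MC: 203.32 - 5.36Q = 56.95 + 2.45Q → Q* = 18.7414.
Gap = |22.6003 − 18.7414| = 3.8589.

3.86 units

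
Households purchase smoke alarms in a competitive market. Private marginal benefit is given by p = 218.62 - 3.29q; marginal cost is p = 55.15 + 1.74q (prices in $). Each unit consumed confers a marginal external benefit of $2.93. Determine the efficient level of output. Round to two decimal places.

q* = 33.08

Social marginal benefit = demand + MEB = 221.55 - 3.29q.
Set SMB = MC: 221.55 - 3.29q = 55.15 + 1.74q → q* = 33.0815.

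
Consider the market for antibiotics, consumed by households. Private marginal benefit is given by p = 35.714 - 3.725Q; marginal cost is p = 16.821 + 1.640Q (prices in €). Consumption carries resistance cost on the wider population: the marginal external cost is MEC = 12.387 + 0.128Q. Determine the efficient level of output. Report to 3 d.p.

Social marginal benefit = demand − MEC = 23.327 - 3.853Q.
Set SMB = MC: 23.327 - 3.853Q = 16.821 + 1.640Q → Q* = 1.1844.

Q* = 1.184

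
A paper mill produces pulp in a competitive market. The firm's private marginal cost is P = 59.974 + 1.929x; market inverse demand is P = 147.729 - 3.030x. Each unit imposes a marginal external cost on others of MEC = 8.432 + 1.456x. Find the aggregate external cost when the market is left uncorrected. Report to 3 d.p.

377.188

Market equilibrium (private): 59.974 + 1.929x = 147.729 - 3.030x → x_m = 17.6961.
Total external cost = ∫₀^{x_m} (8.432 + 1.456x) dx = 8.432×17.6961 + ½×1.456×17.6961² = 377.1881.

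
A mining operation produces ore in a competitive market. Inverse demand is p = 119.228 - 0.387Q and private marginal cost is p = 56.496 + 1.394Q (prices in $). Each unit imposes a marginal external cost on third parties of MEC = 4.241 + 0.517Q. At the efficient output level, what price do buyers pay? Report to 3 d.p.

Social marginal cost = private MC + MEC = 60.737 + 1.911Q.
Set SMC = demand: 60.737 + 1.911Q = 119.228 - 0.387Q → Q* = 25.4530.
Consumer price on the demand curve at Q*: 119.228 − 0.387×25.4530 = 109.3777.

P = $109.378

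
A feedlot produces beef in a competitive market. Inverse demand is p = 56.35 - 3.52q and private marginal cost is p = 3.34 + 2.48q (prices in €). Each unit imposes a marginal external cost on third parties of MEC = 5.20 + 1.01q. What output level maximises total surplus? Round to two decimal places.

q* = 6.82

Social marginal cost = private MC + MEC = 8.54 + 3.49q.
Set SMC = demand: 8.54 + 3.49q = 56.35 - 3.52q → q* = 6.8203.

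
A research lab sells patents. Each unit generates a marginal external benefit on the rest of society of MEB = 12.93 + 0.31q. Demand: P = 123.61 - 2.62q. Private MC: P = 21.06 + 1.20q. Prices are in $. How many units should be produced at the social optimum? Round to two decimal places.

Social marginal cost = private MC − MEB = 8.13 + 0.89q.
Set SMC = demand: 8.13 + 0.89q = 123.61 - 2.62q → q* = 32.9003.

q* = 32.90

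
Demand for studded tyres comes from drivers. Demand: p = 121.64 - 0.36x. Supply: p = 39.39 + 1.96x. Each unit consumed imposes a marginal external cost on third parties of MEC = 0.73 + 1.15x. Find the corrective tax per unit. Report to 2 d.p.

Social marginal benefit = demand − MEC = 120.91 - 1.51x.
Set SMB = MC: 120.91 - 1.51x = 39.39 + 1.96x → x* = 23.4928.
The Pigouvian tax equals MEC at x*: 0.73 + 1.15×23.4928 = 27.7467.

tax = 27.75 per unit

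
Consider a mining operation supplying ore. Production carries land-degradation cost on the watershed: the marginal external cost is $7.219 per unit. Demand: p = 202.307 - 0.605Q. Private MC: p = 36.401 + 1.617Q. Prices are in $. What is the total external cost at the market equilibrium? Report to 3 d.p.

$539.008

Market equilibrium (private): 36.401 + 1.617Q = 202.307 - 0.605Q → Q_m = 74.6652.
Total external cost = MEC × Q_m = 7.219 × 74.6652 = 539.0081.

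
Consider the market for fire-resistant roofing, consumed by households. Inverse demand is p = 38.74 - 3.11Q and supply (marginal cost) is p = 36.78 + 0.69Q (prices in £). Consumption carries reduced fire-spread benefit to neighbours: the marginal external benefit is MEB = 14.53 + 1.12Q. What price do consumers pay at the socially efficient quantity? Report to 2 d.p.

Social marginal benefit = demand + MEB = 53.27 - 1.99Q.
Set SMB = MC: 53.27 - 1.99Q = 36.78 + 0.69Q → Q* = 6.1530.
Consumer price on the demand curve at Q*: 38.74 − 3.11×6.1530 = 19.6042.

P = £19.60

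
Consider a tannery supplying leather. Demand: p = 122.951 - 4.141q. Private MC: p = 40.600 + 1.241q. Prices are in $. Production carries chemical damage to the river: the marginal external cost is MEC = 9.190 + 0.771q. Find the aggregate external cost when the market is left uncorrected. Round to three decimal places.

$230.874

Market equilibrium (private): 40.600 + 1.241q = 122.951 - 4.141q → q_m = 15.3012.
Total external cost = ∫₀^{q_m} (9.190 + 0.771q) dq = 9.190×15.3012 + ½×0.771×15.3012² = 230.8739.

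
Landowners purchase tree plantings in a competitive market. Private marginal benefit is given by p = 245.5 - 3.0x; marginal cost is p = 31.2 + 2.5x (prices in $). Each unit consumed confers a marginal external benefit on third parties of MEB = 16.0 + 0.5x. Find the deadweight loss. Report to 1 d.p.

Market equilibrium (private): 31.2 + 2.5x = 245.5 - 3.0x → x_m = 38.9636.
Social marginal benefit = demand + MEB = 261.5 - 2.5x.
Set SMB = MC: 261.5 - 2.5x = 31.2 + 2.5x → x* = 46.0600.
The loss is the area between SMB and MC from x* to x_m; with linear curves that's a triangle of height MEB(x_m).
DWL = ½ × 7.0964 × 35.4818 = 125.8965.

DWL = $125.9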